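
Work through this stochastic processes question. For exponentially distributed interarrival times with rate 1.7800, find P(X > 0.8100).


P(X > t) = exp(-lambda * t)
= exp(-1.7800 * 0.8100)
= exp(-1.4418) = 0.2365

0.2365


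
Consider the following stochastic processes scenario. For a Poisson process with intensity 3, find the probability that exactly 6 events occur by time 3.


P(N(t)=k) = (lambda*t)^k * exp(-lambda*t) / k!
lambda*t = 9
= 9^6 * exp(-9) / 6!
= 531441 * 1.2341e-04 / 720
= 0.0911

0.0911


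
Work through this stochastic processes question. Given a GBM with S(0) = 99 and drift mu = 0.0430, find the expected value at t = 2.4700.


E[S(t)] = S(0) * exp(mu * t)
= 99 * exp(0.0430 * 2.4700)
= 99 * 1.1121
= 110.0935

110.0935


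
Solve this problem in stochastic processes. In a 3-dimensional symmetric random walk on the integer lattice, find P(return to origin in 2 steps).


P(return in 2 steps) = P(reverse first step) = 1/(2d)
= 1/6
= 0.1667

0.1667


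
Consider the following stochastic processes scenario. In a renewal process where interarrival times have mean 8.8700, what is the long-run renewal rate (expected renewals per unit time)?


Long-run renewal rate = 1/E(X)
= 1/8.8700
= 0.1127

0.1127


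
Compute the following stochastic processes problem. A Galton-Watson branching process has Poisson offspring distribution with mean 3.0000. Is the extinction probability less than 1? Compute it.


Since mu = 3.0000 > 1, extinction prob q < 1.
Solve s = exp(mu*(s-1)) iteratively.
q = 0.0595

0.0595


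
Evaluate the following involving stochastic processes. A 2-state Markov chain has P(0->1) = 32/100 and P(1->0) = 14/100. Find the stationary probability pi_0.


Stationary distribution: pi_0 = p10/(p01+p10), pi_1 = p01/(p01+p10)
p01 = 0.3200, p10 = 0.1400
pi_0 = 0.3043

0.3043


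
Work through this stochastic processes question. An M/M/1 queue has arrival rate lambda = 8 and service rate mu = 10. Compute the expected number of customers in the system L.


rho = 8/10 = 0.8000
L = rho/(1-rho)
= 0.8000/0.2000
= 4.0000

4.0000


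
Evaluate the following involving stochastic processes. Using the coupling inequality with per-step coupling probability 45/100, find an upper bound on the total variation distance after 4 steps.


TV distance bound <= (1-delta)^n
= (1 - 0.4500)^4
= 0.5500^4
= 0.0915

0.0915


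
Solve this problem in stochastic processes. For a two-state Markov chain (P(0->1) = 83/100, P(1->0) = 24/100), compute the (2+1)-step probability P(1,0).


P^3 = P^2 * P^1
Computing via matrix multiplication of the transition matrix.
Entry (1,0) of P^3 = 0.2244

0.2244


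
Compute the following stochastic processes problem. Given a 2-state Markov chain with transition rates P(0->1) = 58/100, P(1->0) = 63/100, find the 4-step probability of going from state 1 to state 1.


Computing P^4 by matrix multiplication.
P = [[0.4200, 0.5800], [0.6300, 0.3700]]
After raising P to the power 4:
P^4(1,1) = 0.4804

0.4804


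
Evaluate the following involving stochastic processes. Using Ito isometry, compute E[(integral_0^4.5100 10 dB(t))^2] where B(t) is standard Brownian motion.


By Ito isometry: E[(int f dB)^2] = int f^2 dt
= 10^2 * 4.5100
= 100 * 4.5100 = 451.0000

451.0000


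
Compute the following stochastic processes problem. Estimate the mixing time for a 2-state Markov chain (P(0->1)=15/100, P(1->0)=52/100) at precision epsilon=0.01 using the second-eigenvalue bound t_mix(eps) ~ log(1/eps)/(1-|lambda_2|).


lambda_2 = |1 - p01 - p10| = |1 - 0.1500 - 0.5200| = 0.3300
t_mix ~ log(1/eps)/(1 - |lambda_2|)
= log(100)/(1 - 0.3300) = 4.6052/0.6700
= 6.8734

6.8734


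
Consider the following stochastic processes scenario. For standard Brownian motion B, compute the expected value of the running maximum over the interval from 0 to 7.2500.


E(max B(s)) = sqrt(2t/pi)
= sqrt(2*7.2500/pi)
= sqrt(4.6155)
= 2.1484

2.1484


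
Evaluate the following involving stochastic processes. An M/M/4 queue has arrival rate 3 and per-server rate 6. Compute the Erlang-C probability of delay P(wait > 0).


a = lambda/mu = 0.5000
rho = a/c = 0.1250
Erlang-C formula applied:
C(c,a) = 0.0018

0.0018


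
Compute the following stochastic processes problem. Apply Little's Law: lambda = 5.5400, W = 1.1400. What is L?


Little's Law: L = lambda * W
= 5.5400 * 1.1400
= 6.3156

6.3156


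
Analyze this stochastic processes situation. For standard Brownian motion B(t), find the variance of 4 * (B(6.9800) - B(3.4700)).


Var(alpha*(B(t)-B(s))) = alpha^2 * (t-s)
= 4^2 * (6.9800 - 3.4700)
= 16 * 3.5100
= 56.1600

56.1600


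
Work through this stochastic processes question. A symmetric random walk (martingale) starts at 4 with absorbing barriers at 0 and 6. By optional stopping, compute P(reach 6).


By optional stopping theorem: E(M at tau) = M(0) = 4
P(hit 6)*6 + P(hit 0)*0 = 4
P(hit 6) = (4 - 0)/(6 - 0) = 2/3 = 0.6667

0.6667


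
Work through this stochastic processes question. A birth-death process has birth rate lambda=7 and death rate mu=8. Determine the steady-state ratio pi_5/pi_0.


For birth-death process, pi_n/pi_0 = (lambda/mu)^n
= (7/8)^5
= 0.5129

0.5129


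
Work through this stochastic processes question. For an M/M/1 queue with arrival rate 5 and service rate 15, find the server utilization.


rho = lambda/mu
= 5/15
= 0.3333

0.3333


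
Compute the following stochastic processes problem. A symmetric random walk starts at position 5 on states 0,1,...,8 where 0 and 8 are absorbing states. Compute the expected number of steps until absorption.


For symmetric RW on 0,...,N with absorbing barriers, E(i) = i*(N-i)
E(5) = 5 * 3 = 15

15


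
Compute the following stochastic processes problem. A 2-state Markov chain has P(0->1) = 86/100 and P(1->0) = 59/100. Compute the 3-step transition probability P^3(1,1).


Computing P^3 by matrix multiplication.
P = [[0.1400, 0.8600], [0.5900, 0.4100]]
After raising P to the power 3:
P^3(1,1) = 0.5560

0.5560


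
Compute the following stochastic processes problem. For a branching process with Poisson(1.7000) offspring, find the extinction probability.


Since mu = 1.7000 > 1, extinction prob q < 1.
Solve s = exp(mu*(s-1)) iteratively.
q = 0.3088

0.3088


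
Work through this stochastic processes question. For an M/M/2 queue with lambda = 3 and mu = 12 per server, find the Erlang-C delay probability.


a = lambda/mu = 0.2500
rho = a/c = 0.1250
Erlang-C formula applied:
C(c,a) = 0.0278

0.0278


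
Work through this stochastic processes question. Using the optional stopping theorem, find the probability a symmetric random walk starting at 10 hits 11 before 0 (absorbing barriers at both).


By optional stopping theorem: E(M at tau) = M(0) = 10
P(hit 11)*11 + P(hit 0)*0 = 10
P(hit 11) = (10 - 0)/(11 - 0) = 10/11 = 0.9091

0.9091


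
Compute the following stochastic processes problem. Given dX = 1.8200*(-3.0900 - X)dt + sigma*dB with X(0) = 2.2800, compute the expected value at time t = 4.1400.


E[X(t)] = mu + (X(0) - mu)*exp(-theta*t)
= -3.0900 + (2.2800 - -3.0900)*exp(-1.8200*4.1400)
= -3.0900 + 5.3700 * 5.3417e-04
= -3.0871

-3.0871


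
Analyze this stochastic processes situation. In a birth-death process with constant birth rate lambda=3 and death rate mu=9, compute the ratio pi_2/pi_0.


For birth-death process, pi_n/pi_0 = (lambda/mu)^n
= (3/9)^2
= 0.1111

0.1111


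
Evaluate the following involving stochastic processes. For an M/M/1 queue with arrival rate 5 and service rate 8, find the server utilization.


rho = lambda/mu
= 5/8
= 0.6250

0.6250


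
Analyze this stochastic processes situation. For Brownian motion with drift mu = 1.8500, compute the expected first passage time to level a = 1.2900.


Expected first passage time = a/mu
= 1.2900/1.8500
= 0.6973

0.6973


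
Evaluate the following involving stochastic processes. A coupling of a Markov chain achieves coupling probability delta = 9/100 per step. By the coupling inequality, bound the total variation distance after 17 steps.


TV distance bound <= (1-delta)^n
= (1 - 0.0900)^17
= 0.9100^17
= 0.2012

0.2012


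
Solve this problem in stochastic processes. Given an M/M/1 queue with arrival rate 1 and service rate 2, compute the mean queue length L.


rho = 1/2 = 0.5000
L = rho/(1-rho)
= 0.5000/0.5000
= 1.0000

1.0000


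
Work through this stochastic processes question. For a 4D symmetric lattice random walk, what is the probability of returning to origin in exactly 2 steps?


P(return in 2 steps) = P(reverse first step) = 1/(2d)
= 1/8
= 0.1250

0.1250


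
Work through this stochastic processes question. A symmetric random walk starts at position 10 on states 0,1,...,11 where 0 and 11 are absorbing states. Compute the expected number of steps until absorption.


For symmetric RW on 0,...,N with absorbing barriers, E(i) = i*(N-i)
E(10) = 10 * 1 = 10

10


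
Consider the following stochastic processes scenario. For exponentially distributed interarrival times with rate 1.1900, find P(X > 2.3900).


P(X > t) = exp(-lambda * t)
= exp(-1.1900 * 2.3900)
= exp(-2.8441) = 0.0582

0.0582


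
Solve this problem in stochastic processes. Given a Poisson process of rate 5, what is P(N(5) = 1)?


P(N(t)=k) = (lambda*t)^k * exp(-lambda*t) / k!
lambda*t = 25
= 25^1 * exp(-25) / 1!
= 25 * 1.3888e-11 / 1
= 3.4720e-10

3.4720e-10


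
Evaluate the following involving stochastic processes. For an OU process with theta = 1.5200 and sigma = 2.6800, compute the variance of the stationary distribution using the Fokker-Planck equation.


Stationary variance = sigma^2 / (2*theta)
= 2.6800^2 / (2*1.5200)
= 7.1824 / 3.0400
= 2.3626

2.3626


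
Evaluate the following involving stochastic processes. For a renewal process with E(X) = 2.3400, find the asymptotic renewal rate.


Long-run renewal rate = 1/E(X)
= 1/2.3400
= 0.4274

0.4274


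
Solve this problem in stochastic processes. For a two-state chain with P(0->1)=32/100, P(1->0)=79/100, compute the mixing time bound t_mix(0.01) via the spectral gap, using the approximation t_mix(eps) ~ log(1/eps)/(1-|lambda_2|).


lambda_2 = |1 - p01 - p10| = |1 - 0.3200 - 0.7900| = 0.1100
t_mix ~ log(1/eps)/(1 - |lambda_2|)
= log(100)/(1 - 0.1100) = 4.6052/0.8900
= 5.1743

5.1743


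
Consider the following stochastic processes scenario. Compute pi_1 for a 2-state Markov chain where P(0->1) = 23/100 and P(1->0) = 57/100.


Stationary distribution: pi_0 = p10/(p01+p10), pi_1 = p01/(p01+p10)
p01 = 0.2300, p10 = 0.5700
pi_1 = 0.2875

0.2875


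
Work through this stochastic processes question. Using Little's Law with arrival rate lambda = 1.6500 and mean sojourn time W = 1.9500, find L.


Little's Law: L = lambda * W
= 1.6500 * 1.9500
= 3.2175

3.2175


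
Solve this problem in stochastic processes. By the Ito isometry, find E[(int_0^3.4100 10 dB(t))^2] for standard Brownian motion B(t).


By Ito isometry: E[(int f dB)^2] = int f^2 dt
= 10^2 * 3.4100
= 100 * 3.4100 = 341.0000

341.0000


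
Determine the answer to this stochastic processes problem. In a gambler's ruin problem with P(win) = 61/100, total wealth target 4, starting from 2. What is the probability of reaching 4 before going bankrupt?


Gambler's ruin formula:
r = q/p = 0.3900/0.6100 = 0.6393
P(win) = (1 - r^i)/(1 - r^N)
= (1 - 0.6393^2)/(1 - 0.6393^4)
= 0.7098

0.7098


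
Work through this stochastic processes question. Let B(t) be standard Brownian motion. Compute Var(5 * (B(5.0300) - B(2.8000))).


Var(alpha*(B(t)-B(s))) = alpha^2 * (t-s)
= 5^2 * (5.0300 - 2.8000)
= 25 * 2.2300
= 55.7500

55.7500


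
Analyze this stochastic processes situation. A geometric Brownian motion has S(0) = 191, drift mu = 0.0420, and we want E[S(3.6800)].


E[S(t)] = S(0) * exp(mu * t)
= 191 * exp(0.0420 * 3.6800)
= 191 * 1.1671
= 222.9246

222.9246


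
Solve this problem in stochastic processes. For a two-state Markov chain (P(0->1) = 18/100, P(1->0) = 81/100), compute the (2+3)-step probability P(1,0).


P^5 = P^2 * P^3
Computing via matrix multiplication of the transition matrix.
Entry (1,0) of P^5 = 0.8182

0.8182


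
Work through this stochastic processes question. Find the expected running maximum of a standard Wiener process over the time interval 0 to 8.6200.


E(max B(s)) = sqrt(2t/pi)
= sqrt(2*8.6200/pi)
= sqrt(5.4877)
= 2.3426

2.3426


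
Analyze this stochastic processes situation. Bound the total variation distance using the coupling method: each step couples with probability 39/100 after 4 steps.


TV distance bound <= (1-delta)^n
= (1 - 0.3900)^4
= 0.6100^4
= 0.1385

0.1385


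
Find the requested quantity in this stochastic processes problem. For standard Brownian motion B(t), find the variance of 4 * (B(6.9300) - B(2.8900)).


Var(alpha*(B(t)-B(s))) = alpha^2 * (t-s)
= 4^2 * (6.9300 - 2.8900)
= 16 * 4.0400
= 64.6400

64.6400


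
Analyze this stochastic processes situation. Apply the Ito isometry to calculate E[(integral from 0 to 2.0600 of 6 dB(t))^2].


By Ito isometry: E[(int f dB)^2] = int f^2 dt
= 6^2 * 2.0600
= 36 * 2.0600 = 74.1600

74.1600


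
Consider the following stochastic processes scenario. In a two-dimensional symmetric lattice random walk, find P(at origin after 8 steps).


P = C(8,4)^2 / 4^8
= 70^2 / 65536
= 4900 / 65536
= 0.0748

0.0748


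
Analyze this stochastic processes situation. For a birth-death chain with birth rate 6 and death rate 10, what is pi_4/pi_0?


For birth-death process, pi_n/pi_0 = (lambda/mu)^n
= (6/10)^4
= 0.1296

0.1296


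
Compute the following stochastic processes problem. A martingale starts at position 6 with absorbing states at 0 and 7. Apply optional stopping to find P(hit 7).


By optional stopping theorem: E(M at tau) = M(0) = 6
P(hit 7)*7 + P(hit 0)*0 = 6
P(hit 7) = (6 - 0)/(7 - 0) = 6/7 = 0.8571

0.8571


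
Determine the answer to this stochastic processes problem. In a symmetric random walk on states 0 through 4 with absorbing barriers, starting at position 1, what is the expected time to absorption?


For symmetric RW on 0,...,N with absorbing barriers, E(i) = i*(N-i)
E(1) = 1 * 3 = 3

3


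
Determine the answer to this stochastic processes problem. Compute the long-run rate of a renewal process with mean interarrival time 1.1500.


Long-run renewal rate = 1/E(X)
= 1/1.1500
= 0.8696

0.8696


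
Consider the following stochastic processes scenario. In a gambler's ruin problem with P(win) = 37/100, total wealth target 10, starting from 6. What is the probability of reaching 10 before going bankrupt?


Gambler's ruin formula:
r = q/p = 0.6300/0.3700 = 1.7027
P(win) = (1 - r^i)/(1 - r^N)
= (1 - 1.7027^6)/(1 - 1.7027^10)
= 0.1146

0.1146


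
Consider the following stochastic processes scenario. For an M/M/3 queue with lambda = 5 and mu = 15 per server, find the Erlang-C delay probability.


a = lambda/mu = 0.3333
rho = a/c = 0.1111
Erlang-C formula applied:
C(c,a) = 0.0050

0.0050


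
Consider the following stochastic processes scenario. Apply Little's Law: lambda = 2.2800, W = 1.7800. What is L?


Little's Law: L = lambda * W
= 2.2800 * 1.7800
= 4.0584

4.0584


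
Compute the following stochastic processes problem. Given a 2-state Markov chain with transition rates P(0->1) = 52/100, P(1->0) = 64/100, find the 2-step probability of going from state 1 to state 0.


Computing P^2 by matrix multiplication.
P = [[0.4800, 0.5200], [0.6400, 0.3600]]
After raising P to the power 2:
P^2(1,0) = 0.5376

0.5376


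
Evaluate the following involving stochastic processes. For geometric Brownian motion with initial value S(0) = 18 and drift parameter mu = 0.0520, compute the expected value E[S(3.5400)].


E[S(t)] = S(0) * exp(mu * t)
= 18 * exp(0.0520 * 3.5400)
= 18 * 1.2021
= 21.6380

21.6380


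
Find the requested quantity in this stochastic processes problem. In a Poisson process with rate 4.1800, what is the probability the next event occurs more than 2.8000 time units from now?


P(X > t) = exp(-lambda * t)
= exp(-4.1800 * 2.8000)
= exp(-11.7040) = 8.2607e-06

8.2607e-06


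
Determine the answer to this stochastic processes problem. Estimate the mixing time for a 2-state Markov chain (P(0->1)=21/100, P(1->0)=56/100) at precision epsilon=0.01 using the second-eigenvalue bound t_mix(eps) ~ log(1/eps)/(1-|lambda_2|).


lambda_2 = |1 - p01 - p10| = |1 - 0.2100 - 0.5600| = 0.2300
t_mix ~ log(1/eps)/(1 - |lambda_2|)
= log(100)/(1 - 0.2300) = 4.6052/0.7700
= 5.9807

5.9807


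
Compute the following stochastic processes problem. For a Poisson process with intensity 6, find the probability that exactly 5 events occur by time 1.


P(N(t)=k) = (lambda*t)^k * exp(-lambda*t) / k!
lambda*t = 6
= 6^5 * exp(-6) / 5!
= 7776 * 0.0025 / 120
= 0.1606

0.1606


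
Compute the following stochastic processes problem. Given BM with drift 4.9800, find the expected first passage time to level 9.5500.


Expected first passage time = a/mu
= 9.5500/4.9800
= 1.9177

1.9177


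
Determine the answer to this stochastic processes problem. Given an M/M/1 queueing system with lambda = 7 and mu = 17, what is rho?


rho = lambda/mu
= 7/17
= 0.4118

0.4118


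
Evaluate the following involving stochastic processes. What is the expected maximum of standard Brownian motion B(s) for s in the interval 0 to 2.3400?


E(max B(s)) = sqrt(2t/pi)
= sqrt(2*2.3400/pi)
= sqrt(1.4897)
= 1.2205

1.2205


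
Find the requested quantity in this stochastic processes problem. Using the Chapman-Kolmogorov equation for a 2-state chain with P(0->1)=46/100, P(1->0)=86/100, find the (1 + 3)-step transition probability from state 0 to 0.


P^4 = P^1 * P^3
Computing via matrix multiplication of the transition matrix.
Entry (0,0) of P^4 = 0.6552

0.6552


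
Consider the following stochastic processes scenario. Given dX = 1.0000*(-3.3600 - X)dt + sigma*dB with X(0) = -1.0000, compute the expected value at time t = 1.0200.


E[X(t)] = mu + (X(0) - mu)*exp(-theta*t)
= -3.3600 + (-1.0000 - -3.3600)*exp(-1.0000*1.0200)
= -3.3600 + 2.3600 * 0.3606
= -2.5090

-2.5090


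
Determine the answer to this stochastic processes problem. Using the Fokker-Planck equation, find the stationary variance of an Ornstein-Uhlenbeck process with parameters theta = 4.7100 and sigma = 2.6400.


Stationary variance = sigma^2 / (2*theta)
= 2.6400^2 / (2*4.7100)
= 6.9696 / 9.4200
= 0.7399

0.7399


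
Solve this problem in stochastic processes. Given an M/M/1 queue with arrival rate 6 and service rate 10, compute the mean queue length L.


rho = 6/10 = 0.6000
L = rho/(1-rho)
= 0.6000/0.4000
= 1.5000

1.5000


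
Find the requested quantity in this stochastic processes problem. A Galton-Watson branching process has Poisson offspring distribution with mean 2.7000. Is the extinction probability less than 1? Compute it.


Since mu = 2.7000 > 1, extinction prob q < 1.
Solve s = exp(mu*(s-1)) iteratively.
q = 0.0844

0.0844


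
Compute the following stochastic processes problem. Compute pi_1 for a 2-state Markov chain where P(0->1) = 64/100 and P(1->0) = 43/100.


Stationary distribution: pi_0 = p10/(p01+p10), pi_1 = p01/(p01+p10)
p01 = 0.6400, p10 = 0.4300
pi_1 = 0.5981

0.5981


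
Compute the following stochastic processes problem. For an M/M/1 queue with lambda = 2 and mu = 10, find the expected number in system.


rho = 2/10 = 0.2000
L = rho/(1-rho)
= 0.2000/0.8000
= 0.2500

0.2500


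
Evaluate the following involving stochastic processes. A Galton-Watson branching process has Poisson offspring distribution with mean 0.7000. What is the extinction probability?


Since mu = 0.7000 <= 1, extinction probability = 1.

1.0000


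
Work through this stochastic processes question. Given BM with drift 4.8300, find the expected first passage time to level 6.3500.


Expected first passage time = a/mu
= 6.3500/4.8300
= 1.3147

1.3147


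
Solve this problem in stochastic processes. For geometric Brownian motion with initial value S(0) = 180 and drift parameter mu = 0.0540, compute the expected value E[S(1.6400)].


E[S(t)] = S(0) * exp(mu * t)
= 180 * exp(0.0540 * 1.6400)
= 180 * 1.0926
= 196.6680

196.6680


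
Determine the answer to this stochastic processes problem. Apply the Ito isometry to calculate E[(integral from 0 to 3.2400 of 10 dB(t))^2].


By Ito isometry: E[(int f dB)^2] = int f^2 dt
= 10^2 * 3.2400
= 100 * 3.2400 = 324.0000

324.0000


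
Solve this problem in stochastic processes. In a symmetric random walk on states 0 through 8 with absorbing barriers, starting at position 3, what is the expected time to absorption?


For symmetric RW on 0,...,N with absorbing barriers, E(i) = i*(N-i)
E(3) = 3 * 5 = 15

15


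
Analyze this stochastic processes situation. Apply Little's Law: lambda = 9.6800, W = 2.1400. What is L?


Little's Law: L = lambda * W
= 9.6800 * 2.1400
= 20.7152

20.7152


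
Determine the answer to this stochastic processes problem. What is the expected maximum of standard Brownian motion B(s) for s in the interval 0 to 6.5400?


E(max B(s)) = sqrt(2t/pi)
= sqrt(2*6.5400/pi)
= sqrt(4.1635)
= 2.0405

2.0405


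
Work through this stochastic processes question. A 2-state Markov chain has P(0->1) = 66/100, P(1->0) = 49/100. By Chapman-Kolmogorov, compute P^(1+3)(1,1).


P^4 = P^1 * P^3
Computing via matrix multiplication of the transition matrix.
Entry (1,1) of P^4 = 0.5741

0.5741


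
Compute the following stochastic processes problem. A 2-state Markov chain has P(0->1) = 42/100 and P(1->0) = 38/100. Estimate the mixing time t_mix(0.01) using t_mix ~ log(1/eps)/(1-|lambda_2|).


lambda_2 = |1 - p01 - p10| = |1 - 0.4200 - 0.3800| = 0.2000
t_mix ~ log(1/eps)/(1 - |lambda_2|)
= log(100)/(1 - 0.2000) = 4.6052/0.8000
= 5.7565

5.7565


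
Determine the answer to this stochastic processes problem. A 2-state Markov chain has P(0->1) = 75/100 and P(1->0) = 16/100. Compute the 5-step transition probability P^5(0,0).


Computing P^5 by matrix multiplication.
P = [[0.2500, 0.7500], [0.1600, 0.8400]]
After raising P to the power 5:
P^5(0,0) = 0.1758

0.1758


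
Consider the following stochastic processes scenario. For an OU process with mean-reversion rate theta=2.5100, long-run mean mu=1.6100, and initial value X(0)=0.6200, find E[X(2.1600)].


E[X(t)] = mu + (X(0) - mu)*exp(-theta*t)
= 1.6100 + (0.6200 - 1.6100)*exp(-2.5100*2.1600)
= 1.6100 + -0.9900 * 0.0044
= 1.6056

1.6056


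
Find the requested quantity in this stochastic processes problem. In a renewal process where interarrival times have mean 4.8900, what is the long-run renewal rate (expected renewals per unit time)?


Long-run renewal rate = 1/E(X)
= 1/4.8900
= 0.2045

0.2045


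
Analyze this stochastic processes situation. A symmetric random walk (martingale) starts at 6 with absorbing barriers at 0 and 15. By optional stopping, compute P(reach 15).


By optional stopping theorem: E(M at tau) = M(0) = 6
P(hit 15)*15 + P(hit 0)*0 = 6
P(hit 15) = (6 - 0)/(15 - 0) = 2/5 = 0.4000

0.4000


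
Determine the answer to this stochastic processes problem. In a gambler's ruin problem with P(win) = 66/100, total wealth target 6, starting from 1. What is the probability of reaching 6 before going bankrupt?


Gambler's ruin formula:
r = q/p = 0.3400/0.6600 = 0.5152
P(win) = (1 - r^i)/(1 - r^N)
= (1 - 0.5152^1)/(1 - 0.5152^6)
= 0.4941

0.4941


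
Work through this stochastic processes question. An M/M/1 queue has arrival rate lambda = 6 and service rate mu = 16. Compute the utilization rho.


rho = lambda/mu
= 6/16
= 0.3750

0.3750


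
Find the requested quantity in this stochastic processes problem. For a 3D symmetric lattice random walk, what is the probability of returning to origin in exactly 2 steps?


P(return in 2 steps) = P(reverse first step) = 1/(2d)
= 1/6
= 0.1667

0.1667


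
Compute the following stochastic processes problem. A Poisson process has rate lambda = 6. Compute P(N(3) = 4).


P(N(t)=k) = (lambda*t)^k * exp(-lambda*t) / k!
lambda*t = 18
= 18^4 * exp(-18) / 4!
= 104976 * 1.5230e-08 / 24
= 6.6616e-05

6.6616e-05


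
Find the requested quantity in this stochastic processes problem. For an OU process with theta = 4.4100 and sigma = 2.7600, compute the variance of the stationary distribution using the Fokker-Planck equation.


Stationary variance = sigma^2 / (2*theta)
= 2.7600^2 / (2*4.4100)
= 7.6176 / 8.8200
= 0.8637

0.8637


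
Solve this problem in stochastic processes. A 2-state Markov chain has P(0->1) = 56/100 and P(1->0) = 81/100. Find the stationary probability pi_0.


Stationary distribution: pi_0 = p10/(p01+p10), pi_1 = p01/(p01+p10)
p01 = 0.5600, p10 = 0.8100
pi_0 = 0.5912

0.5912


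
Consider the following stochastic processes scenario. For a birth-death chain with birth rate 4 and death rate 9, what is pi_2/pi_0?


For birth-death process, pi_n/pi_0 = (lambda/mu)^n
= (4/9)^2
= 0.1975

0.1975


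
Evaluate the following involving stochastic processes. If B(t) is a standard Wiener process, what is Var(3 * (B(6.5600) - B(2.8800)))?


Var(alpha*(B(t)-B(s))) = alpha^2 * (t-s)
= 3^2 * (6.5600 - 2.8800)
= 9 * 3.6800
= 33.1200

33.1200


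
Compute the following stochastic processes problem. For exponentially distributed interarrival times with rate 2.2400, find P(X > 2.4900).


P(X > t) = exp(-lambda * t)
= exp(-2.2400 * 2.4900)
= exp(-5.5776) = 0.0038

0.0038


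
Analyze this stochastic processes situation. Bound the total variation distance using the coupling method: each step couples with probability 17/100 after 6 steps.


TV distance bound <= (1-delta)^n
= (1 - 0.1700)^6
= 0.8300^6
= 0.3269

0.3269


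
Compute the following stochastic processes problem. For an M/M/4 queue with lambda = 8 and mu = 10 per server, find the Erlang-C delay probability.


a = lambda/mu = 0.8000
rho = a/c = 0.2000
Erlang-C formula applied:
C(c,a) = 0.0096

0.0096


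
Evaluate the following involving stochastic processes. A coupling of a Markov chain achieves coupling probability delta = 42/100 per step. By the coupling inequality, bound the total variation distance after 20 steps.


TV distance bound <= (1-delta)^n
= (1 - 0.4200)^20
= 0.5800^20
= 1.8559e-05

1.8559e-05


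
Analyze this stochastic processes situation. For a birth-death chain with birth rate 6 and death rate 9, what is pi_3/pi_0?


For birth-death process, pi_n/pi_0 = (lambda/mu)^n
= (6/9)^3
= 0.2963

0.2963


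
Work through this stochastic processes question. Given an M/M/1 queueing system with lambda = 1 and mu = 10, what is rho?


rho = lambda/mu
= 1/10
= 0.1000

0.1000


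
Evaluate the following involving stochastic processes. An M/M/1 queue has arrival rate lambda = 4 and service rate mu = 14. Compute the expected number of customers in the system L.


rho = 4/14 = 0.2857
L = rho/(1-rho)
= 0.2857/0.7143
= 0.4000

0.4000


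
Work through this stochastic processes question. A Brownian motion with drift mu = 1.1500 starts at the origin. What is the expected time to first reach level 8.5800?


Expected first passage time = a/mu
= 8.5800/1.1500
= 7.4609

7.4609


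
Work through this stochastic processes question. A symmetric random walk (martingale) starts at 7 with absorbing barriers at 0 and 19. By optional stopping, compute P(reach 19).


By optional stopping theorem: E(M at tau) = M(0) = 7
P(hit 19)*19 + P(hit 0)*0 = 7
P(hit 19) = (7 - 0)/(19 - 0) = 7/19 = 0.3684

0.3684


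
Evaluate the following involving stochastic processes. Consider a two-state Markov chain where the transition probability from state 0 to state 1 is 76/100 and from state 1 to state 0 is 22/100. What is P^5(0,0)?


Computing P^5 by matrix multiplication.
P = [[0.2400, 0.7600], [0.2200, 0.7800]]
After raising P to the power 5:
P^5(0,0) = 0.2245

0.2245


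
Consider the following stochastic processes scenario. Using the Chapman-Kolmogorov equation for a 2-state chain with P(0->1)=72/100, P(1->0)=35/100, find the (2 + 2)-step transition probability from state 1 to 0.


P^4 = P^2 * P^2
Computing via matrix multiplication of the transition matrix.
Entry (1,0) of P^4 = 0.3271

0.3271


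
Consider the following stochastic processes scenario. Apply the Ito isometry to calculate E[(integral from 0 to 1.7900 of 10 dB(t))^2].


By Ito isometry: E[(int f dB)^2] = int f^2 dt
= 10^2 * 1.7900
= 100 * 1.7900 = 179.0000

179.0000


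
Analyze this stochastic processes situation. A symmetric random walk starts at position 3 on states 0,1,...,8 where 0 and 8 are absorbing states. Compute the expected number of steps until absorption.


For symmetric RW on 0,...,N with absorbing barriers, E(i) = i*(N-i)
E(3) = 3 * 5 = 15

15


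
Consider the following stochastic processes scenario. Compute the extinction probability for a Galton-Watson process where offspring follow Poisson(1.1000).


Since mu = 1.1000 > 1, extinction prob q < 1.
Solve s = exp(mu*(s-1)) iteratively.
q = 0.8239

0.8239


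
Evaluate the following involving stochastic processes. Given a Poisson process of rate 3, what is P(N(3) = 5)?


P(N(t)=k) = (lambda*t)^k * exp(-lambda*t) / k!
lambda*t = 9
= 9^5 * exp(-9) / 5!
= 59049 * 1.2341e-04 / 120
= 0.0607

0.0607


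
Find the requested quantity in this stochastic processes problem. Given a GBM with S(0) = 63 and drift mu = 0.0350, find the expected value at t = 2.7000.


E[S(t)] = S(0) * exp(mu * t)
= 63 * exp(0.0350 * 2.7000)
= 63 * 1.0991
= 69.2439

69.2439


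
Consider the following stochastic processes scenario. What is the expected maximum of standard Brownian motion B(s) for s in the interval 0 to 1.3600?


E(max B(s)) = sqrt(2t/pi)
= sqrt(2*1.3600/pi)
= sqrt(0.8658)
= 0.9305

0.9305


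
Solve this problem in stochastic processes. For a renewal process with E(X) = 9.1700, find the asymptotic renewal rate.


Long-run renewal rate = 1/E(X)
= 1/9.1700
= 0.1091

0.1091


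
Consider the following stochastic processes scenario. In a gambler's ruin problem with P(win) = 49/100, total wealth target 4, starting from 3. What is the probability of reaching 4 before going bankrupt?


Gambler's ruin formula:
r = q/p = 0.5100/0.4900 = 1.0408
P(win) = (1 - r^i)/(1 - r^N)
= (1 - 1.0408^3)/(1 - 1.0408^4)
= 0.7348

0.7348


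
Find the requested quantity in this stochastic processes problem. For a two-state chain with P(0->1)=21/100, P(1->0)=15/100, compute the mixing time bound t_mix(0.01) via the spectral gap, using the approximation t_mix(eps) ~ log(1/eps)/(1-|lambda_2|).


lambda_2 = |1 - p01 - p10| = |1 - 0.2100 - 0.1500| = 0.6400
t_mix ~ log(1/eps)/(1 - |lambda_2|)
= log(100)/(1 - 0.6400) = 4.6052/0.3600
= 12.7921

12.7921


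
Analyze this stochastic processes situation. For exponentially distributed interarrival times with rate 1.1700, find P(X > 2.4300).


P(X > t) = exp(-lambda * t)
= exp(-1.1700 * 2.4300)
= exp(-2.8431) = 0.0582

0.0582


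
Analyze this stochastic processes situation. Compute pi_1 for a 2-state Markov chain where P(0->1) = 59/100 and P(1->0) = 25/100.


Stationary distribution: pi_0 = p10/(p01+p10), pi_1 = p01/(p01+p10)
p01 = 0.5900, p10 = 0.2500
pi_1 = 0.7024

0.7024


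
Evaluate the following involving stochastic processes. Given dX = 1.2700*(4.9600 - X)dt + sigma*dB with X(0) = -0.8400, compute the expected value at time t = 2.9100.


E[X(t)] = mu + (X(0) - mu)*exp(-theta*t)
= 4.9600 + (-0.8400 - 4.9600)*exp(-1.2700*2.9100)
= 4.9600 + -5.8000 * 0.0248
= 4.8160

4.8160


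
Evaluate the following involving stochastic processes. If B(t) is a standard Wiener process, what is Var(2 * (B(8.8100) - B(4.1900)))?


Var(alpha*(B(t)-B(s))) = alpha^2 * (t-s)
= 2^2 * (8.8100 - 4.1900)
= 4 * 4.6200
= 18.4800

18.4800


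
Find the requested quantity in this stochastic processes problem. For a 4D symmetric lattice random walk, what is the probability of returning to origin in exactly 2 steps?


P(return in 2 steps) = P(reverse first step) = 1/(2d)
= 1/8
= 0.1250

0.1250


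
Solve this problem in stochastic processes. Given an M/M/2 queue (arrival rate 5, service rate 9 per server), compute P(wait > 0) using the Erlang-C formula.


a = lambda/mu = 0.5556
rho = a/c = 0.2778
Erlang-C formula applied:
C(c,a) = 0.1208

0.1208


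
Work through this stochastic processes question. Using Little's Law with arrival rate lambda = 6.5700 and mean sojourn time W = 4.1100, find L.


Little's Law: L = lambda * W
= 6.5700 * 4.1100
= 27.0027

27.0027


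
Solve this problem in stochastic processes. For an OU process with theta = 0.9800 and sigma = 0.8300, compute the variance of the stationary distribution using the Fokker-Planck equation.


Stationary variance = sigma^2 / (2*theta)
= 0.8300^2 / (2*0.9800)
= 0.6889 / 1.9600
= 0.3515

0.3515


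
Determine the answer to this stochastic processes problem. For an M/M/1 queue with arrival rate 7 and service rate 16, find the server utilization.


rho = lambda/mu
= 7/16
= 0.4375

0.4375


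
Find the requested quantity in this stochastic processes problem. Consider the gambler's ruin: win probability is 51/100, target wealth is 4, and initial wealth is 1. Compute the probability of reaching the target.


Gambler's ruin formula:
r = q/p = 0.4900/0.5100 = 0.9608
P(win) = (1 - r^i)/(1 - r^N)
= (1 - 0.9608^1)/(1 - 0.9608^4)
= 0.2652

0.2652


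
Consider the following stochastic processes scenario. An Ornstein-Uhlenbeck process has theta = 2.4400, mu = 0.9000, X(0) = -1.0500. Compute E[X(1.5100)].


E[X(t)] = mu + (X(0) - mu)*exp(-theta*t)
= 0.9000 + (-1.0500 - 0.9000)*exp(-2.4400*1.5100)
= 0.9000 + -1.9500 * 0.0251
= 0.8510

0.8510


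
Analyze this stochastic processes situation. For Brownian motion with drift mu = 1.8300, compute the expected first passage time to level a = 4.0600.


Expected first passage time = a/mu
= 4.0600/1.8300
= 2.2186

2.2186


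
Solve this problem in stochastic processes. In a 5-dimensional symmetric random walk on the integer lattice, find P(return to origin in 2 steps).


P(return in 2 steps) = P(reverse first step) = 1/(2d)
= 1/10
= 0.1000

0.1000


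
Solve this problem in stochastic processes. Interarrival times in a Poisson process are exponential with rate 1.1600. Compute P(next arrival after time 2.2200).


P(X > t) = exp(-lambda * t)
= exp(-1.1600 * 2.2200)
= exp(-2.5752) = 0.0761

0.0761


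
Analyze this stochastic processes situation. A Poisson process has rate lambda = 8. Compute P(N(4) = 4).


P(N(t)=k) = (lambda*t)^k * exp(-lambda*t) / k!
lambda*t = 32
= 32^4 * exp(-32) / 4!
= 1048576 * 1.2664e-14 / 24
= 5.5331e-10

5.5331e-10


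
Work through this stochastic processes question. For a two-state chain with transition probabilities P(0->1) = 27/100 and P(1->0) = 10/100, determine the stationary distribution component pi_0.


Stationary distribution: pi_0 = p10/(p01+p10), pi_1 = p01/(p01+p10)
p01 = 0.2700, p10 = 0.1000
pi_0 = 0.2703

0.2703


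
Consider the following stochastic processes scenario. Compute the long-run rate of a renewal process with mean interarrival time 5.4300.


Long-run renewal rate = 1/E(X)
= 1/5.4300
= 0.1842

0.1842


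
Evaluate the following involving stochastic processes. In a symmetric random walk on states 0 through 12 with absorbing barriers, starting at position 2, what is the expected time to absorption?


For symmetric RW on 0,...,N with absorbing barriers, E(i) = i*(N-i)
E(2) = 2 * 10 = 20

20


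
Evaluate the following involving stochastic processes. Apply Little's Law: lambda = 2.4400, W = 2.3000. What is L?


Little's Law: L = lambda * W
= 2.4400 * 2.3000
= 5.6120

5.6120


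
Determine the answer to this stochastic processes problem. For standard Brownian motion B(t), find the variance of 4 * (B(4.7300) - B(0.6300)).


Var(alpha*(B(t)-B(s))) = alpha^2 * (t-s)
= 4^2 * (4.7300 - 0.6300)
= 16 * 4.1000
= 65.6000

65.6000


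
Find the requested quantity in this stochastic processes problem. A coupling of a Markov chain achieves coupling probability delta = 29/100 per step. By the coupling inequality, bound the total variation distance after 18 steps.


TV distance bound <= (1-delta)^n
= (1 - 0.2900)^18
= 0.7100^18
= 0.0021

0.0021


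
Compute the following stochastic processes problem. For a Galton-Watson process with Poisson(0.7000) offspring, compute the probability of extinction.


Since mu = 0.7000 <= 1, extinction probability = 1.

1.0000


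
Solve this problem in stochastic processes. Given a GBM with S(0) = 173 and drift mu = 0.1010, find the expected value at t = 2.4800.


E[S(t)] = S(0) * exp(mu * t)
= 173 * exp(0.1010 * 2.4800)
= 173 * 1.2846
= 222.2430

222.2430


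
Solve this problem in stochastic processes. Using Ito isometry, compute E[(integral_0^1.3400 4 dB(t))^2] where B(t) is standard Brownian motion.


By Ito isometry: E[(int f dB)^2] = int f^2 dt
= 4^2 * 1.3400
= 16 * 1.3400 = 21.4400

21.4400


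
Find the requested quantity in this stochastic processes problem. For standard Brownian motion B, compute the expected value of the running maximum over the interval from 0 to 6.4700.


E(max B(s)) = sqrt(2t/pi)
= sqrt(2*6.4700/pi)
= sqrt(4.1189)
= 2.0295

2.0295


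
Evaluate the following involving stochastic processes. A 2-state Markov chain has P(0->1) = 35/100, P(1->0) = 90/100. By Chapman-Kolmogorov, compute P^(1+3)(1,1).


P^4 = P^1 * P^3
Computing via matrix multiplication of the transition matrix.
Entry (1,1) of P^4 = 0.2828

0.2828


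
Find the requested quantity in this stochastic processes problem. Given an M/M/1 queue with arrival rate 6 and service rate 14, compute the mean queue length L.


rho = 6/14 = 0.4286
L = rho/(1-rho)
= 0.4286/0.5714
= 0.7500

0.7500


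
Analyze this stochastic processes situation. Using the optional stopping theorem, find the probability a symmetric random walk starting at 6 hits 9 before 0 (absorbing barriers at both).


By optional stopping theorem: E(M at tau) = M(0) = 6
P(hit 9)*9 + P(hit 0)*0 = 6
P(hit 9) = (6 - 0)/(9 - 0) = 2/3 = 0.6667

0.6667


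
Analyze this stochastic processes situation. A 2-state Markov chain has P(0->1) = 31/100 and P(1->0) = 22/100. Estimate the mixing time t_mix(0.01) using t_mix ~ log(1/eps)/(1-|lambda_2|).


lambda_2 = |1 - p01 - p10| = |1 - 0.3100 - 0.2200| = 0.4700
t_mix ~ log(1/eps)/(1 - |lambda_2|)
= log(100)/(1 - 0.4700) = 4.6052/0.5300
= 8.6890

8.6890


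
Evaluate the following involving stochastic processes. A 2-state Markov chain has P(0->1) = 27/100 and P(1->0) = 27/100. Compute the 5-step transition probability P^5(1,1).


Computing P^5 by matrix multiplication.
P = [[0.7300, 0.2700], [0.2700, 0.7300]]
After raising P to the power 5:
P^5(1,1) = 0.5103

0.5103


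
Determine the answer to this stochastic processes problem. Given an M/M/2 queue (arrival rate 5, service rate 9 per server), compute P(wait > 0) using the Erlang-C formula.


a = lambda/mu = 0.5556
rho = a/c = 0.2778
Erlang-C formula applied:
C(c,a) = 0.1208

0.1208


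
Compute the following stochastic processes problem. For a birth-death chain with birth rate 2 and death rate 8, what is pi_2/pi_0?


For birth-death process, pi_n/pi_0 = (lambda/mu)^n
= (2/8)^2
= 0.0625

0.0625


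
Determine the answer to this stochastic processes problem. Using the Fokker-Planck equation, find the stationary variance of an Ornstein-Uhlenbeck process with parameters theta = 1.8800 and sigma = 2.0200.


Stationary variance = sigma^2 / (2*theta)
= 2.0200^2 / (2*1.8800)
= 4.0804 / 3.7600
= 1.0852

1.0852


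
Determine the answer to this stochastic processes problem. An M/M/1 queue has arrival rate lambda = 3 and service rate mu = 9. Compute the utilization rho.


rho = lambda/mu
= 3/9
= 0.3333

0.3333
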